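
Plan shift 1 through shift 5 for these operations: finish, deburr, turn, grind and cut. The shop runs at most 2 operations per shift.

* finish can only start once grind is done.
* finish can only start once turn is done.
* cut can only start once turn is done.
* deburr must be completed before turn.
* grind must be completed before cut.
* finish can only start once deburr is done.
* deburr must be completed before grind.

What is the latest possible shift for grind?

Precedence pushes grind to at least shift 2; downstream work caps grind at shift 4.
grind at shift 4 is achievable: deburr=shift 1, cut=shift 5, turn=shift 2, finish=shift 5, grind=shift 4.

shift 4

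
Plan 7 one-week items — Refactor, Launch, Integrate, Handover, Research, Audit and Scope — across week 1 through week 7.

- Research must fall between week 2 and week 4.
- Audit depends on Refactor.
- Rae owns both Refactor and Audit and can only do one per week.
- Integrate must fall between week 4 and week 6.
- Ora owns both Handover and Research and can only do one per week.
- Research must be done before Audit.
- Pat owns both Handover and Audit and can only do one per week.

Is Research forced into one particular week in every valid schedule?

Research can be week 2 (e.g. Integrate=week 4, Launch=week 1, Handover=week 1, Scope=week 1, Research=week 2, Audit=week 3, Refactor=week 1) or week 3 (e.g. Integrate -> week 4; Research -> week 3; Scope -> week 1; Audit -> week 4; Handover -> week 1; Launch -> week 1; Refactor -> week 1).

No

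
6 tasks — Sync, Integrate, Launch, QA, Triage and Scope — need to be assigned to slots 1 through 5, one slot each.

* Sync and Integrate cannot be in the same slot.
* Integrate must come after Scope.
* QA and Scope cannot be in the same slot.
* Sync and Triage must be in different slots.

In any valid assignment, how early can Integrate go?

Precedence pushes Integrate to at least 2.
Integrate at 2 is achievable: Scope in 1, Sync in 1, Triage in 2, Launch in 1, QA in 2, Integrate in 2.

2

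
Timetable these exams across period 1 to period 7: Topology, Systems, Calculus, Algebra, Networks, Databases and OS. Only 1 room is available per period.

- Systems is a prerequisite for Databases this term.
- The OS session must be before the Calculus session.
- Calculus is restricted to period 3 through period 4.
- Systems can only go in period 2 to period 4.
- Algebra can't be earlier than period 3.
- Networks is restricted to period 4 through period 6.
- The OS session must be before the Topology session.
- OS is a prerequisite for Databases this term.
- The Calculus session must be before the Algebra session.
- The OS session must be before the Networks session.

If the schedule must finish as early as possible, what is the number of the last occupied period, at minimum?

The precedence chain requires at least 3 distinct periods.
With at most 1 per period and 7 exams, at least 7 periods are needed.
Networks can't be placed before period 4, so the schedule must run through at least period 4.
7 works (last occupied period: period 7): for example Topology -> period 7, OS -> period 1, Networks -> period 4, Databases -> period 6, Systems -> period 2, Calculus -> period 3, Algebra -> period 5.

period 7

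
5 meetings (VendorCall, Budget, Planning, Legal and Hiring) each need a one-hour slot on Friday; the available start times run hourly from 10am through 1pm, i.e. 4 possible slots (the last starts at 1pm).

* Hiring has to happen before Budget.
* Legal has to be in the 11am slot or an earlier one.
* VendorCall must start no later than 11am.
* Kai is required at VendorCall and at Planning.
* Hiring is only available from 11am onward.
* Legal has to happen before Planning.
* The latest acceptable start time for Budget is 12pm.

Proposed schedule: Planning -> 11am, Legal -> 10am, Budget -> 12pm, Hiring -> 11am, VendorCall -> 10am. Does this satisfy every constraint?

Yes, all constraints hold

Kai is required at VendorCall and at Planning — holds.
The latest acceptable start time for Budget is 12pm — holds.
Legal has to happen before Planning — holds.
Legal has to be in the 11am slot or an earlier one — holds.
Hiring has to happen before Budget — holds.
VendorCall must start no later than 11am — holds.
Hiring is only available from 11am onward — holds.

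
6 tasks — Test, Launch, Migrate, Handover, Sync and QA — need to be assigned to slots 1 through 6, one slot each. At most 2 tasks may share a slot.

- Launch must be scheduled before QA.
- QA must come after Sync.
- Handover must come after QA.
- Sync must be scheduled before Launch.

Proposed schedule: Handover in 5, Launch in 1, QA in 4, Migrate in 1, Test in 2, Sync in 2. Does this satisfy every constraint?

QA must come after Sync — holds.
Sync must be scheduled before Launch — violated.
Launch must be scheduled before QA — holds.
At most 2 tasks may share a slot — holds.
Handover must come after QA — holds.

Invalid. Sync must be scheduled before Launch.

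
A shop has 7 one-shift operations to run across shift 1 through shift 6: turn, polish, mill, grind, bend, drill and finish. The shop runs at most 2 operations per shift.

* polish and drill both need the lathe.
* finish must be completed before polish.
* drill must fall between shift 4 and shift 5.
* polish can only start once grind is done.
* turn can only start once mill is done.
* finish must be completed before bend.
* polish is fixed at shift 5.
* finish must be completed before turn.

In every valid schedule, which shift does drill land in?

drill's window is shift 4–shift 5.
polish is fixed at shift 5, and drill can't share a shift with polish.
So drill must be shift 4.

shift 4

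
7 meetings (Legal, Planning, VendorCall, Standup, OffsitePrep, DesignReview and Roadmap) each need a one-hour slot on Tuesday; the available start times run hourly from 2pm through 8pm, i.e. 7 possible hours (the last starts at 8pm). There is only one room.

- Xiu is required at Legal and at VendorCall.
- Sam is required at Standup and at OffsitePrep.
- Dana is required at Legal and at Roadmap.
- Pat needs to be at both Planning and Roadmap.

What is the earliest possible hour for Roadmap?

2pm

Roadmap at 2pm is achievable: VendorCall -> 5pm; Planning -> 4pm; DesignReview -> 8pm; Standup -> 6pm; Legal -> 3pm; OffsitePrep -> 7pm; Roadmap -> 2pm.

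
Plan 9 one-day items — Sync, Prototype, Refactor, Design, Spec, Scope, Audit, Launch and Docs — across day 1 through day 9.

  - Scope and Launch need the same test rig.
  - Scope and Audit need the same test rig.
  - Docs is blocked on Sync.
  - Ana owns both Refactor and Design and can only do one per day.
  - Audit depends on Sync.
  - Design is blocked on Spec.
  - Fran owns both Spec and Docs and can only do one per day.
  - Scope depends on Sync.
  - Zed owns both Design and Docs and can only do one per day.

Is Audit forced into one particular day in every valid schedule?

No

Audit can be day 2 (e.g. Audit=day 2, Docs=day 3, Sync=day 1, Launch=day 1, Scope=day 3, Refactor=day 1, Design=day 2, Prototype=day 1, Spec=day 1) or day 3 (e.g. Audit in day 3, Launch in day 1, Sync in day 1, Docs in day 3, Refactor in day 1, Design in day 2, Spec in day 1, Prototype in day 1, Scope in day 2).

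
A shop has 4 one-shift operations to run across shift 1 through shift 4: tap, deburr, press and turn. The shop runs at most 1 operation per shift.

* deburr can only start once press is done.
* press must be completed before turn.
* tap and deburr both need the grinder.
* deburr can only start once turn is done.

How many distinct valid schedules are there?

Enumerating: press=shift 1; turn=shift 2; tap=shift 4; deburr=shift 3 | press in shift 1; tap in shift 3; turn in shift 2; deburr in shift 4 | press -> shift 1; turn -> shift 3; deburr -> shift 4; tap -> shift 2 | tap -> shift 1, turn -> shift 3, press -> shift 2, deburr -> shift 4.

4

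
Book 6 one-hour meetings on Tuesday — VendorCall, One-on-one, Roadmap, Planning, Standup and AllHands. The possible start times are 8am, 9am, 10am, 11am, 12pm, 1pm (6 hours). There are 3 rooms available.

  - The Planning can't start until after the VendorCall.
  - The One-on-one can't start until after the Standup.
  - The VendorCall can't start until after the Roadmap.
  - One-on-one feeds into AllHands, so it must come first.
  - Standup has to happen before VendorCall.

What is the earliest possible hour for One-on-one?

Precedence pushes One-on-one to at least 9am; downstream work caps One-on-one at 12pm.
One-on-one at 9am is achievable: Roadmap=8am; VendorCall=9am; Planning=10am; AllHands=10am; Standup=8am; One-on-one=9am.

9am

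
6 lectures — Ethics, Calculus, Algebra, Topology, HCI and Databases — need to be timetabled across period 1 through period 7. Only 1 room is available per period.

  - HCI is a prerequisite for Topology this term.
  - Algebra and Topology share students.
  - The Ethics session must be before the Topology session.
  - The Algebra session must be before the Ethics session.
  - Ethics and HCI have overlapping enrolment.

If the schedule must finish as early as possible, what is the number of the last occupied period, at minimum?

The precedence chain requires at least 3 distinct periods.
With at most 1 per period and 6 lectures, at least 6 periods are needed.
6 works (last occupied period: period 6): for example Calculus=period 5; Ethics=period 2; Algebra=period 1; HCI=period 3; Databases=period 6; Topology=period 4.

6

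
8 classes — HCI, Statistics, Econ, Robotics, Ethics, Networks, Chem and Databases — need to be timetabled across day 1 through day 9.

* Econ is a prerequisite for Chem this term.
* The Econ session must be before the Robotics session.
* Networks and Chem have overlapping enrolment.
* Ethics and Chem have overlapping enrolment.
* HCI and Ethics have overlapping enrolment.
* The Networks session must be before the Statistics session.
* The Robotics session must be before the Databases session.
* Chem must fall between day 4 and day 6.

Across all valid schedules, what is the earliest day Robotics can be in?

day 2

Precedence pushes Robotics to at least day 2; downstream work caps Robotics at day 8.
Robotics at day 2 is achievable: Statistics -> day 2, Ethics -> day 2, Robotics -> day 2, Networks -> day 1, Chem -> day 4, Databases -> day 3, Econ -> day 1, HCI -> day 1.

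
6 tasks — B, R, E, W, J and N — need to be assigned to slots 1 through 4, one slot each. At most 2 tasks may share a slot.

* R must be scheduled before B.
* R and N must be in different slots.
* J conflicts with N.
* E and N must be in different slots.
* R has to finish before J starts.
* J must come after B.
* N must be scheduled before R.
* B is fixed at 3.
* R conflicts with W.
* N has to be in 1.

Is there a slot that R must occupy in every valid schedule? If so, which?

N is fixed at 1 and must come before R, so R is at least 2.
B is fixed at 3 and must come after R, so R is at most 2.
So R must be 2.

2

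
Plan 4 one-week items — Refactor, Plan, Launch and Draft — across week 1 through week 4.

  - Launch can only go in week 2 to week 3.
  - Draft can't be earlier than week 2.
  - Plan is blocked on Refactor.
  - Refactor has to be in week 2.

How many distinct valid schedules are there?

Splitting on Plan: it can be week 3 (6), week 4 (6). Listing each branch's schedules as (Refactor, Launch, Draft) by week number:
Plan=week 3: (2,2,2) (2,2,3) (2,2,4) (2,3,2) (2,3,3) (2,3,4) — 6.
Plan=week 4: (2,2,2) (2,2,3) (2,2,4) (2,3,2) (2,3,3) (2,3,4) — 6.
Summing: 6 + 6 = 12.

12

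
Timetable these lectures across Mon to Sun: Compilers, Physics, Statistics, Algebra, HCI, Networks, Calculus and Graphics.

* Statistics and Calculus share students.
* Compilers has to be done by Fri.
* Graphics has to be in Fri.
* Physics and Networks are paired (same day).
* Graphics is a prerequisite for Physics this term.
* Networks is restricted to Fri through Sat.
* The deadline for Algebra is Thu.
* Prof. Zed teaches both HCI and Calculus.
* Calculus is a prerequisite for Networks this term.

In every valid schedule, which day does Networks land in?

Networks is available from Fri; Networks must be in the same day as Physics, which can't be before Sat, so Networks is at least Sat; Networks's own window allows nothing later than Sat.
So Networks is pinned to Sat.

Sat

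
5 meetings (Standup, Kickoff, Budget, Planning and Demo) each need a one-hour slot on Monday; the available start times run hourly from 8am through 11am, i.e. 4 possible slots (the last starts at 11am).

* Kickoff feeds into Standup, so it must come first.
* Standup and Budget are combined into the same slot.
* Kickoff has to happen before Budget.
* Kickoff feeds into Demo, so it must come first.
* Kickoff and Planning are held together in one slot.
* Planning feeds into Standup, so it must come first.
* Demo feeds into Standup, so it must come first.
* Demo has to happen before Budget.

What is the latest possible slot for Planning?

Planning must be in the same slot as Kickoff, which can't be after 9am, so Planning is at most 9am.
Planning at 9am is achievable: Demo -> 10am, Planning -> 9am, Kickoff -> 9am, Budget -> 11am, Standup -> 11am.

9am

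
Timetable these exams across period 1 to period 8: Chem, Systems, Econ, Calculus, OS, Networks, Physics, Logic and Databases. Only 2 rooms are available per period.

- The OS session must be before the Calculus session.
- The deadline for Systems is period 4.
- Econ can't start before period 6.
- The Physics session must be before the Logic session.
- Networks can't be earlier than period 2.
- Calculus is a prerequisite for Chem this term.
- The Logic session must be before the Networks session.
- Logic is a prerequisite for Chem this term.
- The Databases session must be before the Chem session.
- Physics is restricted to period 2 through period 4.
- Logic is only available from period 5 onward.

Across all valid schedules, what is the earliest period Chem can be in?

Precedence pushes Chem to at least period 6.
Chem at period 6 is achievable: Chem=period 6; Physics=period 2; OS=period 1; Calculus=period 2; Databases=period 3; Systems=period 1; Econ=period 6; Networks=period 7; Logic=period 5.

period 6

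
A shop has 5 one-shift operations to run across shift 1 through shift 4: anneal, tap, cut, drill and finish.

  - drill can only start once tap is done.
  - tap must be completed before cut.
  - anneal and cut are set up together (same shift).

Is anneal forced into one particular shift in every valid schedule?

anneal can be shift 2 (e.g. anneal -> shift 2; tap -> shift 1; cut -> shift 2; finish -> shift 1; drill -> shift 2) or shift 3 (e.g. cut in shift 3; finish in shift 1; tap in shift 1; anneal in shift 3; drill in shift 2).

No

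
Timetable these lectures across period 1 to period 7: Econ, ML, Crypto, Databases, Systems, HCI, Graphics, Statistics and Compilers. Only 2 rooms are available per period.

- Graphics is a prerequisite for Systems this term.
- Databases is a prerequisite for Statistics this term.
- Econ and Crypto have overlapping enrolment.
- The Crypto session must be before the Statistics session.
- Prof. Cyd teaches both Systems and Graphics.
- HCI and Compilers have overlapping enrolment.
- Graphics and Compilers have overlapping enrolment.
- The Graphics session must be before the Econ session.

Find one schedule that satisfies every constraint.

Econ=period 2; ML=period 4; Graphics=period 1; HCI=period 4; Compilers=period 5; Databases=period 2; Crypto=period 1; Systems=period 3; Statistics=period 3

Checking: Databases(period 2) before Statistics(period 3); Crypto(period 1) before Statistics(period 3); Graphics(period 1) before Systems(period 3); Graphics(period 1) before Econ(period 2); HCI(period 4) != Compilers(period 5); Systems(period 3) != Graphics(period 1); Econ(period 2) != Crypto(period 1); Graphics(period 1) != Compilers(period 5); max 2 per period (cap 2).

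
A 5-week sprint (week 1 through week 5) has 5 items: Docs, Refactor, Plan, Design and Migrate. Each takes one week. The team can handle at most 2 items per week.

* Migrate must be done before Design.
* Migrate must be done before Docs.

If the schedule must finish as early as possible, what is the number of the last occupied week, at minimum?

The precedence chain requires at least 2 distinct weeks.
With at most 2 per week and 5 work items, at least 3 weeks are needed.
3 works (last occupied week: week 3): for example Docs=week 2, Migrate=week 1, Design=week 2, Plan=week 3, Refactor=week 1.

week 3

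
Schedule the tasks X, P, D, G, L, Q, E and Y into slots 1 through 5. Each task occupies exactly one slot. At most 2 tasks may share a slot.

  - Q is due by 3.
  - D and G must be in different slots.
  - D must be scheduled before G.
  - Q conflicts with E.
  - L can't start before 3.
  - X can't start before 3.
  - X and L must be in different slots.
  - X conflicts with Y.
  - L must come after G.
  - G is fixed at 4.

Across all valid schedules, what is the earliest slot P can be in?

P at 1 is achievable: D=2; X=3; L=5; P=1; E=2; Y=4; G=4; Q=1.

1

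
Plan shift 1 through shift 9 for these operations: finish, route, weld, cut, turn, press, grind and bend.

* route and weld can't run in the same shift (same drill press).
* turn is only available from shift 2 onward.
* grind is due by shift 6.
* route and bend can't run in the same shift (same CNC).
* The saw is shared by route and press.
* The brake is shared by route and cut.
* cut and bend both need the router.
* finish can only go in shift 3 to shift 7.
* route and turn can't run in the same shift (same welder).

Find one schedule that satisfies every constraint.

route=shift 1; finish=shift 3; bend=shift 3; turn=shift 2; grind=shift 1; cut=shift 2; weld=shift 2; press=shift 2

Checking: route(shift 1) != turn(shift 2); route(shift 1) != press(shift 2); route(shift 1) != bend(shift 3); route(shift 1) != cut(shift 2); cut(shift 2) != bend(shift 3); route(shift 1) != weld(shift 2); turn=shift 2 in [shift 2,shift 9]; finish=shift 3 in [shift 3,shift 7]; grind=shift 1 in [shift 1,shift 6].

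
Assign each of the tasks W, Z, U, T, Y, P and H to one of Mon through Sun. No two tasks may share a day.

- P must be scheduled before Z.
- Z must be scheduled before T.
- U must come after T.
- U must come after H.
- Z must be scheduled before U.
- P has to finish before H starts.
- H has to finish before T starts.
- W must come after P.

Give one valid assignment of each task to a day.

Z -> Tue; P -> Mon; Y -> Sun; H -> Wed; U -> Fri; W -> Sat; T -> Thu

Checking: P(Mon) before H(Wed); T(Thu) before U(Fri); H(Wed) before T(Thu); P(Mon) before W(Sat); P(Mon) before Z(Tue); Z(Tue) before T(Thu); H(Wed) before U(Fri); Z(Tue) before U(Fri); max 1 per day (cap 1).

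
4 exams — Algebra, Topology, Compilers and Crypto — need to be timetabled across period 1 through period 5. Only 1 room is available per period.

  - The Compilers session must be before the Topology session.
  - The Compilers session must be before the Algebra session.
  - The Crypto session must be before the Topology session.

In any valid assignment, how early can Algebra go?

Precedence pushes Algebra to at least period 2.
Algebra at period 2 is achievable: Compilers in period 1; Topology in period 4; Algebra in period 2; Crypto in period 3.

period 2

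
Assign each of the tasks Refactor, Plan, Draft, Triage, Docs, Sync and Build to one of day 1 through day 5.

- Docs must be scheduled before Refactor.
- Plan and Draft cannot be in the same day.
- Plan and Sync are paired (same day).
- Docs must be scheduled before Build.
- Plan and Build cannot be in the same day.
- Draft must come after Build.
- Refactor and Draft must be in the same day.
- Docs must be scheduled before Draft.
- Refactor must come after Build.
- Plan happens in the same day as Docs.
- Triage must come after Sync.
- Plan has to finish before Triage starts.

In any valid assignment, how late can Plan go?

Plan must be in the same day as Docs, which can't be after day 3, so Plan is at most day 3.
Plan at day 3 is achievable: Docs=day 3, Refactor=day 5, Triage=day 4, Build=day 4, Plan=day 3, Sync=day 3, Draft=day 5.

day 3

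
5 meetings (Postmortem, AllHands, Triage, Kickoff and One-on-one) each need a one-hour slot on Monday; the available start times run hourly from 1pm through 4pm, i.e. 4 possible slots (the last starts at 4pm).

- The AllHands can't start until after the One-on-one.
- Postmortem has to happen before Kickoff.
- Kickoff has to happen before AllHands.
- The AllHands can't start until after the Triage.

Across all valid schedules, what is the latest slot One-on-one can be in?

3pm

Downstream work caps One-on-one at 3pm.
One-on-one at 3pm is achievable: One-on-one -> 3pm, Triage -> 1pm, Postmortem -> 1pm, AllHands -> 4pm, Kickoff -> 2pm.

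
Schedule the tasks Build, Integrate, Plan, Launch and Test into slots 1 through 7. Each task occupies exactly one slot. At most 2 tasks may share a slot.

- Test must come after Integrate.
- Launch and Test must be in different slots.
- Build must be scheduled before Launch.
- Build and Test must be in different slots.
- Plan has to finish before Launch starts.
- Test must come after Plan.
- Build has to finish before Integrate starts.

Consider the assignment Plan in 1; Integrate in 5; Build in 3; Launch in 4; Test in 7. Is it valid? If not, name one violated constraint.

Launch and Test must be in different slots — holds.
Build must be scheduled before Launch — holds.
Build has to finish before Integrate starts — holds.
At most 2 tasks may share a slot — holds.
Build and Test must be in different slots — holds.
Test must come after Integrate — holds.
Test must come after Plan — holds.
Plan has to finish before Launch starts — holds.

Yes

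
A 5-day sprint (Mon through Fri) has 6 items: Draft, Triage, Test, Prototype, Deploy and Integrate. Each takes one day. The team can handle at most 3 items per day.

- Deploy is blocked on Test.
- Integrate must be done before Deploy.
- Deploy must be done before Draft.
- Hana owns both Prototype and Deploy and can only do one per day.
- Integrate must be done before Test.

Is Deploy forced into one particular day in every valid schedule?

Deploy can be Wed (e.g. Draft=Thu; Prototype=Mon; Deploy=Wed; Integrate=Mon; Test=Tue; Triage=Mon) or Thu (e.g. Integrate=Mon, Draft=Fri, Test=Tue, Triage=Mon, Prototype=Mon, Deploy=Thu).

No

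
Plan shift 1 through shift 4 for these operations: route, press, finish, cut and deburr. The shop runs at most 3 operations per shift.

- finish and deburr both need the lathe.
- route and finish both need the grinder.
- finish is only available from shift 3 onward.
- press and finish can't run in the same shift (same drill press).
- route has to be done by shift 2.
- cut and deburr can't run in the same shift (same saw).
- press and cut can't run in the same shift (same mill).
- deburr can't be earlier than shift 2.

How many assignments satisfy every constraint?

Splitting on route: it can be shift 1 (28), shift 2 (28). Listing each branch's schedules as (press, finish, cut, deburr) by shift number:
route=shift 1: (1,3,2,4) (1,3,3,2) (1,3,3,4) (1,3,4,2) (1,4,2,3) (1,4,3,2) (1,4,4,2) (1,4,4,3) (2,3,1,2) (2,3,1,4) (2,3,3,2) (2,3,3,4) (2,3,4,2) (2,4,1,2) (2,4,1,3) (2,4,3,2) (2,4,4,2) (2,4,4,3) (3,4,1,2) (3,4,1,3) (3,4,2,3) (3,4,4,2) (3,4,4,3) (4,3,1,2) (4,3,1,4) (4,3,2,4) (4,3,3,2) (4,3,3,4) — 28.
route=shift 2: (1,3,2,4) (1,3,3,2) (1,3,3,4) (1,3,4,2) (1,4,2,3) (1,4,3,2) (1,4,4,2) (1,4,4,3) (2,3,1,2) (2,3,1,4) (2,3,3,2) (2,3,3,4) (2,3,4,2) (2,4,1,2) (2,4,1,3) (2,4,3,2) (2,4,4,2) (2,4,4,3) (3,4,1,2) (3,4,1,3) (3,4,2,3) (3,4,4,2) (3,4,4,3) (4,3,1,2) (4,3,1,4) (4,3,2,4) (4,3,3,2) (4,3,3,4) — 28.
Summing: 28 + 28 = 56.

56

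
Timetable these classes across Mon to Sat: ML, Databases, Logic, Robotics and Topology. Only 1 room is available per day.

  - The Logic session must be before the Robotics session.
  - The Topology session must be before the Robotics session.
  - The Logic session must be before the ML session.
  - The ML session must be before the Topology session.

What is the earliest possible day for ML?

Tue

Precedence pushes ML to at least Tue; downstream work caps ML at Thu.
ML at Tue is achievable: Logic in Mon; ML in Tue; Databases in Fri; Topology in Wed; Robotics in Thu.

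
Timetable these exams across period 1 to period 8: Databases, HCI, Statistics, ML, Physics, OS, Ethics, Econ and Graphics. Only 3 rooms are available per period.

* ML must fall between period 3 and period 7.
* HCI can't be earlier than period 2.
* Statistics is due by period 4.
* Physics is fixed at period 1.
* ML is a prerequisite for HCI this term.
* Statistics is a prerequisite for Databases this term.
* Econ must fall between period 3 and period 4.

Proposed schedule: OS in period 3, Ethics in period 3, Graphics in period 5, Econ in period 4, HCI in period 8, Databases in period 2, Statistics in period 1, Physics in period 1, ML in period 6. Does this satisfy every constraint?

Statistics is due by period 4 — holds.
HCI can't be earlier than period 2 — holds.
Statistics is a prerequisite for Databases this term — holds.
Only 3 rooms are available per period — holds.
ML must fall between period 3 and period 7 — holds.
Physics is fixed at period 1 — holds.
Econ must fall between period 3 and period 4 — holds.
ML is a prerequisite for HCI this term — holds.

Yes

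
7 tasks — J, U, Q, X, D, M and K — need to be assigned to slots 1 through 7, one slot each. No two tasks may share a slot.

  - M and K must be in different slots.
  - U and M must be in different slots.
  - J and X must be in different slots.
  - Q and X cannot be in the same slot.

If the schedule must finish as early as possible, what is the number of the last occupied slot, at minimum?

With at most 1 per slot and 7 tasks, at least 7 slots are needed.
7 works (last occupied slot: 7): for example X -> 4, D -> 5, M -> 6, U -> 2, J -> 1, Q -> 3, K -> 7.

slot 7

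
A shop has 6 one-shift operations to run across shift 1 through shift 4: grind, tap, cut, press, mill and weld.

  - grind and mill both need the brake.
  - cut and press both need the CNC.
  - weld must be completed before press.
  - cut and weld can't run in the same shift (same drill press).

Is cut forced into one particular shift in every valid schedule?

No

cut can be shift 1 (e.g. grind=shift 1; cut=shift 1; press=shift 3; tap=shift 1; mill=shift 2; weld=shift 2) or shift 2 (e.g. press=shift 3; mill=shift 2; weld=shift 1; grind=shift 1; cut=shift 2; tap=shift 1).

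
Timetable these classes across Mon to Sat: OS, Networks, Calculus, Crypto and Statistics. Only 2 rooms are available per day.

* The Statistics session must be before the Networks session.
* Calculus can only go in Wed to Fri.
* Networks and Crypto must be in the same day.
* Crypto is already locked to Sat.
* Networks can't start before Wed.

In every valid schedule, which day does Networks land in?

Networks is available from Wed; Networks must be in the same day as Crypto, which can't be before Sat, so Networks is at least Sat.
So Networks is pinned to Sat.

Sat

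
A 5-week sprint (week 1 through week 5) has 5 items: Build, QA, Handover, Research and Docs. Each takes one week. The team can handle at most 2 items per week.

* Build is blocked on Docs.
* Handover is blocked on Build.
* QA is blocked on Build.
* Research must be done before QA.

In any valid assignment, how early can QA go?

week 3

Precedence pushes QA to at least week 3.
QA at week 3 is achievable: Research=week 1; Build=week 2; Handover=week 3; QA=week 3; Docs=week 1.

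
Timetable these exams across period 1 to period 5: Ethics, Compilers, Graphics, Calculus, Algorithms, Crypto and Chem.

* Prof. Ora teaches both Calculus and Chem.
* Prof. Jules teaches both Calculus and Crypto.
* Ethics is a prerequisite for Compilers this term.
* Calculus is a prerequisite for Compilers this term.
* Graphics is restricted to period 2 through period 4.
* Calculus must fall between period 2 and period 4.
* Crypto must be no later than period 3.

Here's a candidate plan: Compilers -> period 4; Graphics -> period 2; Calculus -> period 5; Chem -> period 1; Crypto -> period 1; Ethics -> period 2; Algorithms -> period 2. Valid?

Calculus must fall between period 2 and period 4 — violated.
Ethics is a prerequisite for Compilers this term — holds.
Calculus is a prerequisite for Compilers this term — violated.
Prof. Jules teaches both Calculus and Crypto — holds.
Graphics is restricted to period 2 through period 4 — holds.
Prof. Ora teaches both Calculus and Chem — holds.
Crypto must be no later than period 3 — holds.

Invalid. Calculus must fall between period 2 and period 4.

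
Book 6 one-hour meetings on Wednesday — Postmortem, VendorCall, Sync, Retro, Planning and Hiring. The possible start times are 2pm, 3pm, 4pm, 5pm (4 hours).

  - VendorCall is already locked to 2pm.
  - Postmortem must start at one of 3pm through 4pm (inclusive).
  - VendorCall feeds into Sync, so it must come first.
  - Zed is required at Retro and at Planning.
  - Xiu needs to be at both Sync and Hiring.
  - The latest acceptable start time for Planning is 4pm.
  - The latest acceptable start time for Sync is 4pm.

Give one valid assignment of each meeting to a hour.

Retro=3pm; Planning=2pm; Hiring=2pm; Sync=3pm; Postmortem=3pm; VendorCall=2pm

Checking: VendorCall(2pm) before Sync(3pm); Retro(3pm) != Planning(2pm); Sync(3pm) != Hiring(2pm); Sync=3pm in [2pm,4pm]; Postmortem=3pm in [3pm,4pm]; VendorCall=2pm in [2pm,2pm]; Planning=2pm in [2pm,4pm].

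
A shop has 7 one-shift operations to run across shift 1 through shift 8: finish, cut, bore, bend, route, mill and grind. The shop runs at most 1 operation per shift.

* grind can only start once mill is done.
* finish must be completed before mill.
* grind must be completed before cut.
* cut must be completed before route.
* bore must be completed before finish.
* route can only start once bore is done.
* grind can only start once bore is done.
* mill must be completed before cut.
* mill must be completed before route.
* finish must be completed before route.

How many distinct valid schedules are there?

56

Splitting on finish: it can be shift 2 (30), shift 3 (20), shift 4 (6). Listing each branch's schedules as (cut, bore, bend, route, mill, grind) by shift number:
finish=shift 2: (5,1,6,7,3,4) (5,1,6,8,3,4) (5,1,7,6,3,4) (5,1,7,8,3,4) (5,1,8,6,3,4) (5,1,8,7,3,4) (6,1,3,7,4,5) (6,1,3,8,4,5) (6,1,4,7,3,5) (6,1,4,8,3,5) (6,1,5,7,3,4) (6,1,5,8,3,4) (6,1,7,8,3,4) (6,1,7,8,3,5) (6,1,7,8,4,5) (6,1,8,7,3,4) (6,1,8,7,3,5) (6,1,8,7,4,5) (7,1,3,8,4,5) (7,1,3,8,4,6) (7,1,3,8,5,6) (7,1,4,8,3,5) (7,1,4,8,3,6) (7,1,4,8,5,6) (7,1,5,8,3,4) (7,1,5,8,3,6) (7,1,5,8,4,6) (7,1,6,8,3,4) (7,1,6,8,3,5) (7,1,6,8,4,5) — 30.
finish=shift 3: (6,1,2,7,4,5) (6,1,2,8,4,5) (6,1,7,8,4,5) (6,1,8,7,4,5) (6,2,1,7,4,5) (6,2,1,8,4,5) (6,2,7,8,4,5) (6,2,8,7,4,5) (7,1,2,8,4,5) (7,1,2,8,4,6) (7,1,2,8,5,6) (7,1,4,8,5,6) (7,1,5,8,4,6) (7,1,6,8,4,5) (7,2,1,8,4,5) (7,2,1,8,4,6) (7,2,1,8,5,6) (7,2,4,8,5,6) (7,2,5,8,4,6) (7,2,6,8,4,5) — 20.
finish=shift 4: (7,1,2,8,5,6) (7,1,3,8,5,6) (7,2,1,8,5,6) (7,2,3,8,5,6) (7,3,1,8,5,6) (7,3,2,8,5,6) — 6.
Summing: 30 + 20 + 6 = 56.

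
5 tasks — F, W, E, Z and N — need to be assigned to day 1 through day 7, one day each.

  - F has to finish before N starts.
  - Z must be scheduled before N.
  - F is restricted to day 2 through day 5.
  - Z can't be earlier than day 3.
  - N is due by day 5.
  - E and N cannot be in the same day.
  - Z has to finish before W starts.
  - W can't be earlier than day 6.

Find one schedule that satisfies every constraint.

N=day 4; W=day 6; F=day 2; Z=day 3; E=day 1

Checking: F(day 2) before N(day 4); Z(day 3) before N(day 4); Z(day 3) before W(day 6); E(day 1) != N(day 4); F=day 2 in [day 2,day 5]; N=day 4 in [day 1,day 5]; W=day 6 in [day 6,day 7]; Z=day 3 in [day 3,day 7].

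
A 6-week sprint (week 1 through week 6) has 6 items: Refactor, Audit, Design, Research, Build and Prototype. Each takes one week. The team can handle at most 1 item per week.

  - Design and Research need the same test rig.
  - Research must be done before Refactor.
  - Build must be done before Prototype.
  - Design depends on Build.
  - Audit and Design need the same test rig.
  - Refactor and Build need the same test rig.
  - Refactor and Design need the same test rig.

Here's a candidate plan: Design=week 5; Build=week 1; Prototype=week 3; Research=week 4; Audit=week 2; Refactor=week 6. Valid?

Build must be done before Prototype — holds.
Design depends on Build — holds.
Refactor and Build need the same test rig — holds.
Design and Research need the same test rig — holds.
Audit and Design need the same test rig — holds.
Research must be done before Refactor — holds.
The team can handle at most 1 item per week — holds.
Refactor and Design need the same test rig — holds.

Yes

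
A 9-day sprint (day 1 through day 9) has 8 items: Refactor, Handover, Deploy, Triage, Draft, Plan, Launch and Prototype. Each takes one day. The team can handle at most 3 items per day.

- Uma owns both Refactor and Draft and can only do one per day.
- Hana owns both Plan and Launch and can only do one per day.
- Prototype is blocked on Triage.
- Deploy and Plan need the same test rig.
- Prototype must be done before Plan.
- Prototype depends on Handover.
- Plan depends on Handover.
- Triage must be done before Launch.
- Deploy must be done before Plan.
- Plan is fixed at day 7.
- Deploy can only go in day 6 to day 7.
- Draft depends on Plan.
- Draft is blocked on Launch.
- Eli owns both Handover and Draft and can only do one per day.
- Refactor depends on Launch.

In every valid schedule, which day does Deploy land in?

Deploy's window is day 6–day 7.
Plan is fixed at day 7, and Deploy can't share a day with Plan.
So Deploy must be day 6.

day 6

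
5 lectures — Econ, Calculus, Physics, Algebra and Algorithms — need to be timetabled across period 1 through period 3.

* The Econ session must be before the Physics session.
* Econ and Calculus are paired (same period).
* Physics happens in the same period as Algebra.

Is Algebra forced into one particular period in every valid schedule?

Algebra can be period 2 (e.g. Algorithms in period 1; Algebra in period 2; Calculus in period 1; Econ in period 1; Physics in period 2) or period 3 (e.g. Econ -> period 1, Calculus -> period 1, Algorithms -> period 1, Physics -> period 3, Algebra -> period 3).

No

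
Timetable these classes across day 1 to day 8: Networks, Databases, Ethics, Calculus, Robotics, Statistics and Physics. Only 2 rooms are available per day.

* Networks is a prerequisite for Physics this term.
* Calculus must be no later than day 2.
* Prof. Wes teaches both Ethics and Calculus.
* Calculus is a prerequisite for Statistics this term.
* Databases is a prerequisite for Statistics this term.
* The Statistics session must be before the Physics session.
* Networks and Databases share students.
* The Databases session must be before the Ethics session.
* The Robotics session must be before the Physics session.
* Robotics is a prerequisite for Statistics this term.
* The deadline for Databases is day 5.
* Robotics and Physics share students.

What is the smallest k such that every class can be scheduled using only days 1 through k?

4 days

The precedence chain requires at least 3 distinct days.
With at most 2 per day and 7 classes, at least 4 days are needed.
4 works (last occupied day: day 4): for example Ethics -> day 3; Databases -> day 1; Physics -> day 4; Statistics -> day 3; Robotics -> day 2; Networks -> day 2; Calculus -> day 1.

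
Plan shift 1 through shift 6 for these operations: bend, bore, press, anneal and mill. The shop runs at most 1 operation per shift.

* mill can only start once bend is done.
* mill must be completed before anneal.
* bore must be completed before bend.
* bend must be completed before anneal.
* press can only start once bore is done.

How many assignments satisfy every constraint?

24

Splitting on bend: it can be shift 2 (12), shift 3 (9), shift 4 (3). Listing each branch's schedules as (bore, press, anneal, mill) by shift number:
bend=shift 2: (1,3,5,4) (1,3,6,4) (1,3,6,5) (1,4,5,3) (1,4,6,3) (1,4,6,5) (1,5,4,3) (1,5,6,3) (1,5,6,4) (1,6,4,3) (1,6,5,3) (1,6,5,4) — 12.
bend=shift 3: (1,2,5,4) (1,2,6,4) (1,2,6,5) (1,4,6,5) (1,5,6,4) (1,6,5,4) (2,4,6,5) (2,5,6,4) (2,6,5,4) — 9.
bend=shift 4: (1,2,6,5) (1,3,6,5) (2,3,6,5) — 3.
Summing: 12 + 9 + 3 = 24.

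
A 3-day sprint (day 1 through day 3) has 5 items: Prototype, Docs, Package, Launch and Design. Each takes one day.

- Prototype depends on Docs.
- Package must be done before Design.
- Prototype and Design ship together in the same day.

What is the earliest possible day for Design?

day 2

Precedence pushes Design to at least day 2.
Design at day 2 is achievable: Docs in day 1; Design in day 2; Package in day 1; Launch in day 1; Prototype in day 2.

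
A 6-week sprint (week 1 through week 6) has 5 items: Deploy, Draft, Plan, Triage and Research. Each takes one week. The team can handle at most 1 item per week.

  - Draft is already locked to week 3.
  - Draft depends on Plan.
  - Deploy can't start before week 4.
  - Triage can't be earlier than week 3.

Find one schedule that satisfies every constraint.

Deploy in week 4; Research in week 2; Triage in week 5; Draft in week 3; Plan in week 1

Checking: Plan(week 1) before Draft(week 3); Draft=week 3 in [week 3,week 3]; Deploy=week 4 in [week 4,week 6]; Triage=week 5 in [week 3,week 6]; max 1 per week (cap 1).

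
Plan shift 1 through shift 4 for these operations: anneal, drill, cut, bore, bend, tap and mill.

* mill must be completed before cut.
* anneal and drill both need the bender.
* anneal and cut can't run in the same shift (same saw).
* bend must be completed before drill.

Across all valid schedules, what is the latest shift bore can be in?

shift 4

bore at shift 4 is achievable: cut=shift 2, tap=shift 1, drill=shift 2, bend=shift 1, mill=shift 1, anneal=shift 1, bore=shift 4.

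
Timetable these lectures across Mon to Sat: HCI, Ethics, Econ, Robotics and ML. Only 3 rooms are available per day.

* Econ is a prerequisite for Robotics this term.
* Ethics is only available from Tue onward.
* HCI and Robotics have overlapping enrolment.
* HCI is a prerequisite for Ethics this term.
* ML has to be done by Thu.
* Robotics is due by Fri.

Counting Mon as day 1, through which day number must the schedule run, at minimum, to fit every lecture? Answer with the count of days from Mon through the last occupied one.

2

The precedence chain requires at least 2 distinct days.
With at most 3 per day and 5 lectures, at least 2 days are needed.
2 works (last occupied day: Tue): for example HCI in Mon; Econ in Mon; ML in Mon; Robotics in Tue; Ethics in Tue.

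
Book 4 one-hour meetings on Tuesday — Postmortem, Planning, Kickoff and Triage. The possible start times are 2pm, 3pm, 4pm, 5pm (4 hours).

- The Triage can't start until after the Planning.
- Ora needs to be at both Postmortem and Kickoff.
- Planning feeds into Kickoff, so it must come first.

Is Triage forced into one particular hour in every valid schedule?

No

Triage can be 3pm (e.g. Postmortem in 2pm, Planning in 2pm, Kickoff in 3pm, Triage in 3pm) or 4pm (e.g. Planning=2pm; Triage=4pm; Kickoff=3pm; Postmortem=2pm).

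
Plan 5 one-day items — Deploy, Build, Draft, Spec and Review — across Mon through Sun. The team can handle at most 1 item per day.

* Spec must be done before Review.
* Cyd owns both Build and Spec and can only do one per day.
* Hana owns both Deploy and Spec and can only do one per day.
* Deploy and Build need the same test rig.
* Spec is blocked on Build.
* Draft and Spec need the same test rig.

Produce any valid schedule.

Spec in Tue; Deploy in Thu; Build in Mon; Draft in Fri; Review in Wed

Checking: Spec(Tue) before Review(Wed); Build(Mon) before Spec(Tue); Draft(Fri) != Spec(Tue); Build(Mon) != Spec(Tue); Deploy(Thu) != Build(Mon); Deploy(Thu) != Spec(Tue); max 1 per day (cap 1).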